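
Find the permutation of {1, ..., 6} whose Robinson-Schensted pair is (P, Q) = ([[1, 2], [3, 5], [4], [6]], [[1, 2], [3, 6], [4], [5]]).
Reverse RSK: for i = n, n-1, ..., 1, locate i in Q, remove the corresponding corner cell from P, and reverse-bump its entry up through P; the value ejected from row 1 is w(i).

So w = 4 6 5 3 1 2.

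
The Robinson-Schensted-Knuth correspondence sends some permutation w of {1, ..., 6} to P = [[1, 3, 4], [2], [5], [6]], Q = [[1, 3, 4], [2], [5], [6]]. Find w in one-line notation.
6 2 3 5 4 1

Reverse the RSK construction: for i from n down to 1, find the cell of Q containing i, remove the entry at that cell from P, and reverse-bump it up through P; the value ejected from row 1 is w(i).

Step i=6: Q has 6 at row 4, column 1; remove 6 from row 4 of P and reverse-bump: 6 enters row 3 and ejects 5; 5 enters row 2 and ejects 2; 2 enters row 1 and ejects 1. So w(6) = 1. P is now [[2, 3, 4], [5], [6]].
Step i=5: Q has 5 at row 3, column 1; remove 6 from row 3 of P and reverse-bump: 6 enters row 2 and ejects 5; 5 enters row 1 and ejects 4. So w(5) = 4. P is now [[2, 3, 5], [6]].
Step i=4: Q has 4 at row 1, column 3; remove that cell from P, ejecting 5. So w(4) = 5. P is now [[2, 3], [6]].
Step i=3: Q has 3 at row 1, column 2; remove that cell from P, ejecting 3. So w(3) = 3. P is now [[2], [6]].
Step i=2: Q has 2 at row 2, column 1; remove 6 from row 2 of P and reverse-bump: 6 enters row 1 and ejects 2. So w(2) = 2. P is now [[6]].
Step i=1: Q has 1 at row 1, column 1; remove that cell from P, ejecting 6. So w(1) = 6. P is now [].

So w = 6 2 3 5 4 1.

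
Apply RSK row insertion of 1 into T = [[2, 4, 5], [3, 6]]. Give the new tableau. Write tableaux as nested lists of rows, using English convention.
[[1, 4, 5], [2, 6], [3]]

In row 1, 1 replaces 2 (the leftmost entry greater than 1); 2 is bumped to row 2. In row 2, 2 replaces 3 (the leftmost entry greater than 2); 3 is bumped to row 3. 3 starts a new row 3. The new tableau is [[1, 4, 5], [2, 6], [3]].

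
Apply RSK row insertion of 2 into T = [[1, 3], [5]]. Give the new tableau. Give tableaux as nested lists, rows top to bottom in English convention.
[[1, 2], [3], [5]]

In row 1, 2 replaces 3 (the leftmost entry greater than 2); 3 is bumped to row 2. In row 2, 3 replaces 5 (the leftmost entry greater than 3); 5 is bumped to row 3. 5 starts a new row 3. The new tableau is [[1, 2], [3], [5]].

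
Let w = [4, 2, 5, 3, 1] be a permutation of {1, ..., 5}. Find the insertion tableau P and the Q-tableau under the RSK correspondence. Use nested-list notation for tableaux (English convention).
P = [[1, 3], [2, 5], [4]], Q = [[1, 3], [2, 4], [5]]

Insert each entry of the permutation into P by Schensted row insertion, recording in Q the position of each new cell.

Insert 4: appended to row 1. P = [[4]].
Insert 2: 2 bumps 4 from row 1; 4 starts row 2. P = [[2], [4]].
Insert 5: appended to row 1. P = [[2, 5], [4]].
Insert 3: 3 bumps 5 from row 1; 5 appends to row 2. P = [[2, 3], [4, 5]].
Insert 1: 1 bumps 2 from row 1; 2 bumps 4 from row 2; 4 starts row 3. P = [[1, 3], [2, 5], [4]].

So P = [[1, 3], [2, 5], [4]], Q = [[1, 3], [2, 4], [5]].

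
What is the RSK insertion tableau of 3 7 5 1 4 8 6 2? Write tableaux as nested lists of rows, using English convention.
P = [[1, 2, 6], [3, 4, 8], [5], [7]]

Insert 3: appended to row 1. P = [[3]].
Insert 7: appended to row 1. P = [[3, 7]].
Insert 5: 5 bumps 7 from row 1; 7 starts row 2. P = [[3, 5], [7]].
Insert 1: 1 bumps 3 from row 1; 3 bumps 7 from row 2; 7 starts row 3. P = [[1, 5], [3], [7]].
Insert 4: 4 bumps 5 from row 1; 5 appends to row 2. P = [[1, 4], [3, 5], [7]].
Insert 8: appended to row 1. P = [[1, 4, 8], [3, 5], [7]].
Insert 6: 6 bumps 8 from row 1; 8 appends to row 2. P = [[1, 4, 6], [3, 5, 8], [7]].
Insert 2: 2 bumps 4 from row 1; 4 bumps 5 from row 2; 5 bumps 7 from row 3; 7 starts row 4. P = [[1, 2, 6], [3, 4, 8], [5], [7]].

So P = [[1, 2, 6], [3, 4, 8], [5], [7]].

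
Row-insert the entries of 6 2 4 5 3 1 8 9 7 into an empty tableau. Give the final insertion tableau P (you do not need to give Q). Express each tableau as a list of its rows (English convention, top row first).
After inserting 6: P = [[6]].
After inserting 2: P = [[2], [6]].
After inserting 4: P = [[2, 4], [6]].
After inserting 5: P = [[2, 4, 5], [6]].
After inserting 3: P = [[2, 3, 5], [4], [6]].
After inserting 1: P = [[1, 3, 5], [2], [4], [6]].
After inserting 8: P = [[1, 3, 5, 8], [2], [4], [6]].
After inserting 9: P = [[1, 3, 5, 8, 9], [2], [4], [6]].
After inserting 7: P = [[1, 3, 5, 7, 9], [2, 8], [4], [6]].

So P = [[1, 3, 5, 7, 9], [2, 8], [4], [6]].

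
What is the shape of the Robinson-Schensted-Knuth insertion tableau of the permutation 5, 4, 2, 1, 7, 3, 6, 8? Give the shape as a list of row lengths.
Row-insert each entry into an empty tableau.

After inserting 5: P = [[5]].
After inserting 4: P = [[4], [5]].
After inserting 2: P = [[2], [4], [5]].
After inserting 1: P = [[1], [2], [4], [5]].
After inserting 7: P = [[1, 7], [2], [4], [5]].
After inserting 3: P = [[1, 3], [2, 7], [4], [5]].
After inserting 6: P = [[1, 3, 6], [2, 7], [4], [5]].
After inserting 8: P = [[1, 3, 6, 8], [2, 7], [4], [5]].

The final insertion tableau P = [[1, 3, 6, 8], [2, 7], [4], [5]] has shape [4, 2, 1, 1].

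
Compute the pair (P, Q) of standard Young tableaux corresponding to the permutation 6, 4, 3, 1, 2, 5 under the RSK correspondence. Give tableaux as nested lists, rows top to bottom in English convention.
P = [[1, 2, 5], [3], [4], [6]], Q = [[1, 5, 6], [2], [3], [4]]

Insert each entry of the permutation into P by Schensted row insertion, recording in Q the position of each new cell.

After inserting 6: P = [[6]].
After inserting 4: P = [[4], [6]].
After inserting 3: P = [[3], [4], [6]].
After inserting 1: P = [[1], [3], [4], [6]].
After inserting 2: P = [[1, 2], [3], [4], [6]].
After inserting 5: P = [[1, 2, 5], [3], [4], [6]].

So P = [[1, 2, 5], [3], [4], [6]], Q = [[1, 5, 6], [2], [3], [4]].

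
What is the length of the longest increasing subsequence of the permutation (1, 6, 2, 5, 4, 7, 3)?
4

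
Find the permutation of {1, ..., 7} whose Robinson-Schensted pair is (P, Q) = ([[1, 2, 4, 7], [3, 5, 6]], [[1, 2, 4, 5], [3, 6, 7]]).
Reverse the RSK construction: for i from n down to 1, find the cell of Q containing i, remove the entry at that cell from P, and reverse-bump it up through P; the value ejected from row 1 is w(i).

Step i=7: Q has 7 at row 2, column 3; remove 6 from row 2 of P and reverse-bump: 6 enters row 1 and ejects 4. So w(7) = 4. P is now [[1, 2, 6, 7], [3, 5]].
Step i=6: Q has 6 at row 2, column 2; remove 5 from row 2 of P and reverse-bump: 5 enters row 1 and ejects 2. So w(6) = 2. P is now [[1, 5, 6, 7], [3]].
Step i=5: Q has 5 at row 1, column 4; remove that cell from P, ejecting 7. So w(5) = 7. P is now [[1, 5, 6], [3]].
Step i=4: Q has 4 at row 1, column 3; remove that cell from P, ejecting 6. So w(4) = 6. P is now [[1, 5], [3]].
Step i=3: Q has 3 at row 2, column 1; remove 3 from row 2 of P and reverse-bump: 3 enters row 1 and ejects 1. So w(3) = 1. P is now [[3, 5]].
Step i=2: Q has 2 at row 1, column 2; remove that cell from P, ejecting 5. So w(2) = 5. P is now [[3]].
Step i=1: Q has 1 at row 1, column 1; remove that cell from P, ejecting 3. So w(1) = 3. P is now [].

So w = 3 5 1 6 7 2 4.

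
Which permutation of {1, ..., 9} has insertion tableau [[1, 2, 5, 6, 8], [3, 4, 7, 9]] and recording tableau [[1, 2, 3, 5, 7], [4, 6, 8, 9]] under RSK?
3 4 5 1 7 2 9 6 8

Reverse the RSK construction: for i from n down to 1, find the cell of Q containing i, remove the entry at that cell from P, and reverse-bump it up through P; the value ejected from row 1 is w(i).

Step i=9: Q has 9 at row 2, column 4; remove 9 from row 2 of P and reverse-bump: 9 enters row 1 and ejects 8. So w(9) = 8. P is now [[1, 2, 5, 6, 9], [3, 4, 7]].
Step i=8: Q has 8 at row 2, column 3; remove 7 from row 2 of P and reverse-bump: 7 enters row 1 and ejects 6. So w(8) = 6. P is now [[1, 2, 5, 7, 9], [3, 4]].
Step i=7: Q has 7 at row 1, column 5; remove that cell from P, ejecting 9. So w(7) = 9. P is now [[1, 2, 5, 7], [3, 4]].
Step i=6: Q has 6 at row 2, column 2; remove 4 from row 2 of P and reverse-bump: 4 enters row 1 and ejects 2. So w(6) = 2. P is now [[1, 4, 5, 7], [3]].
Step i=5: Q has 5 at row 1, column 4; remove that cell from P, ejecting 7. So w(5) = 7. P is now [[1, 4, 5], [3]].
Step i=4: Q has 4 at row 2, column 1; remove 3 from row 2 of P and reverse-bump: 3 enters row 1 and ejects 1. So w(4) = 1. P is now [[3, 4, 5]].
Step i=3: Q has 3 at row 1, column 3; remove that cell from P, ejecting 5. So w(3) = 5. P is now [[3, 4]].
Step i=2: Q has 2 at row 1, column 2; remove that cell from P, ejecting 4. So w(2) = 4. P is now [[3]].
Step i=1: Q has 1 at row 1, column 1; remove that cell from P, ejecting 3. So w(1) = 3. P is now [].

So w = 3 4 5 1 7 2 9 6 8.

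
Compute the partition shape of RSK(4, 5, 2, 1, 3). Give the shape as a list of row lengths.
Row-insert each entry into an empty tableau.

After inserting 4: P = [[4]].
After inserting 5: P = [[4, 5]].
After inserting 2: P = [[2, 5], [4]].
After inserting 1: P = [[1, 5], [2], [4]].
After inserting 3: P = [[1, 3], [2, 5], [4]].

The final insertion tableau P = [[1, 3], [2, 5], [4]] has shape [2, 2, 1].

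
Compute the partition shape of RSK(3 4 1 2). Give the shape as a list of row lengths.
[2, 2]

Row-insert each entry into an empty tableau.

After inserting 3: P = [[3]].
After inserting 4: P = [[3, 4]].
After inserting 1: P = [[1, 4], [3]].
After inserting 2: P = [[1, 2], [3, 4]].

The final insertion tableau P = [[1, 2], [3, 4]] has shape [2, 2].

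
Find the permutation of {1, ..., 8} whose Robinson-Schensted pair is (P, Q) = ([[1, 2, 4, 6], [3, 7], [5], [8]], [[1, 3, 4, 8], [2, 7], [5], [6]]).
8 1 5 7 3 2 4 6

Reverse the RSK construction: for i from n down to 1, find the cell of Q containing i, remove the entry at that cell from P, and reverse-bump it up through P; the value ejected from row 1 is w(i).

Step i=8: Q has 8 at row 1, column 4; remove that cell from P, ejecting 6. So w(8) = 6. P is now [[1, 2, 4], [3, 7], [5], [8]].
Step i=7: Q has 7 at row 2, column 2; remove 7 from row 2 of P and reverse-bump: 7 enters row 1 and ejects 4. So w(7) = 4. P is now [[1, 2, 7], [3], [5], [8]].
Step i=6: Q has 6 at row 4, column 1; remove 8 from row 4 of P and reverse-bump: 8 enters row 3 and ejects 5; 5 enters row 2 and ejects 3; 3 enters row 1 and ejects 2. So w(6) = 2. P is now [[1, 3, 7], [5], [8]].
Step i=5: Q has 5 at row 3, column 1; remove 8 from row 3 of P and reverse-bump: 8 enters row 2 and ejects 5; 5 enters row 1 and ejects 3. So w(5) = 3. P is now [[1, 5, 7], [8]].
Step i=4: Q has 4 at row 1, column 3; remove that cell from P, ejecting 7. So w(4) = 7. P is now [[1, 5], [8]].
Step i=3: Q has 3 at row 1, column 2; remove that cell from P, ejecting 5. So w(3) = 5. P is now [[1], [8]].
Step i=2: Q has 2 at row 2, column 1; remove 8 from row 2 of P and reverse-bump: 8 enters row 1 and ejects 1. So w(2) = 1. P is now [[8]].
Step i=1: Q has 1 at row 1, column 1; remove that cell from P, ejecting 8. So w(1) = 8. P is now [].

So w = 8 1 5 7 3 2 4 6.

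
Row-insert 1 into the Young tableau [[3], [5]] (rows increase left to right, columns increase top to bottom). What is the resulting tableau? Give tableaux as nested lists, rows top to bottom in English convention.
[[1], [3], [5]]

In row 1, 1 replaces 3 (the leftmost entry greater than 1); 3 is bumped to row 2. In row 2, 3 replaces 5 (the leftmost entry greater than 3); 5 is bumped to row 3. 5 starts a new row 3. The new tableau is [[1], [3], [5]].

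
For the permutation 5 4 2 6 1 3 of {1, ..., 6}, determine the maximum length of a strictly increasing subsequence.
2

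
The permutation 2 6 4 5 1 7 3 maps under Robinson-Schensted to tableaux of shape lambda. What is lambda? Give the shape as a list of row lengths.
[4, 2, 1]

Row-insert each entry into an empty tableau.

After inserting 2: P = [[2]].
After inserting 6: P = [[2, 6]].
After inserting 4: P = [[2, 4], [6]].
After inserting 5: P = [[2, 4, 5], [6]].
After inserting 1: P = [[1, 4, 5], [2], [6]].
After inserting 7: P = [[1, 4, 5, 7], [2], [6]].
After inserting 3: P = [[1, 3, 5, 7], [2, 4], [6]].

The final insertion tableau P = [[1, 3, 5, 7], [2, 4], [6]] has shape [4, 2, 1].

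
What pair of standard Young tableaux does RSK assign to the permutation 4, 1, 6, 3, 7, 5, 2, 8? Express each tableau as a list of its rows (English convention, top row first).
Insert each entry of the permutation into P by Schensted row insertion, recording in Q the position of each new cell.

Insert 4: appended to row 1. P = [[4]], Q = [[1]].
Insert 1: 1 bumps 4 from row 1; 4 starts row 2. P = [[1], [4]], Q = [[1], [2]].
Insert 6: appended to row 1. P = [[1, 6], [4]], Q = [[1, 3], [2]].
Insert 3: 3 bumps 6 from row 1; 6 appends to row 2. P = [[1, 3], [4, 6]], Q = [[1, 3], [2, 4]].
Insert 7: appended to row 1. P = [[1, 3, 7], [4, 6]], Q = [[1, 3, 5], [2, 4]].
Insert 5: 5 bumps 7 from row 1; 7 appends to row 2. P = [[1, 3, 5], [4, 6, 7]], Q = [[1, 3, 5], [2, 4, 6]].
Insert 2: 2 bumps 3 from row 1; 3 bumps 4 from row 2; 4 starts row 3. P = [[1, 2, 5], [3, 6, 7], [4]], Q = [[1, 3, 5], [2, 4, 6], [7]].
Insert 8: appended to row 1. P = [[1, 2, 5, 8], [3, 6, 7], [4]], Q = [[1, 3, 5, 8], [2, 4, 6], [7]].

So P = [[1, 2, 5, 8], [3, 6, 7], [4]], Q = [[1, 3, 5, 8], [2, 4, 6], [7]].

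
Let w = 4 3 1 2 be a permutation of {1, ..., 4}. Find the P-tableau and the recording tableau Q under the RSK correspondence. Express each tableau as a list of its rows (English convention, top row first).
P = [[1, 2], [3], [4]], Q = [[1, 4], [2], [3]]

Insert each entry of the permutation into P by Schensted row insertion, recording in Q the position of each new cell.

Insert 4: appended to row 1. P = [[4]], Q = [[1]].
Insert 3: 3 bumps 4 from row 1; 4 starts row 2. P = [[3], [4]], Q = [[1], [2]].
Insert 1: 1 bumps 3 from row 1; 3 bumps 4 from row 2; 4 starts row 3. P = [[1], [3], [4]], Q = [[1], [2], [3]].
Insert 2: appended to row 1. P = [[1, 2], [3], [4]], Q = [[1, 4], [2], [3]].

So P = [[1, 2], [3], [4]], Q = [[1, 4], [2], [3]].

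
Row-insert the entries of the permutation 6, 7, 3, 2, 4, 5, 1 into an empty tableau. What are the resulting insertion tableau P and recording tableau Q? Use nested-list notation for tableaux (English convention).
Insert each entry of the permutation into P by Schensted row insertion, recording in Q the position of each new cell.

Insert 6: appended to row 1. P = [[6]].
Insert 7: appended to row 1. P = [[6, 7]].
Insert 3: 3 bumps 6 from row 1; 6 starts row 2. P = [[3, 7], [6]].
Insert 2: 2 bumps 3 from row 1; 3 bumps 6 from row 2; 6 starts row 3. P = [[2, 7], [3], [6]].
Insert 4: 4 bumps 7 from row 1; 7 appends to row 2. P = [[2, 4], [3, 7], [6]].
Insert 5: appended to row 1. P = [[2, 4, 5], [3, 7], [6]].
Insert 1: 1 bumps 2 from row 1; 2 bumps 3 from row 2; 3 bumps 6 from row 3; 6 starts row 4. P = [[1, 4, 5], [2, 7], [3], [6]].

So P = [[1, 4, 5], [2, 7], [3], [6]], Q = [[1, 2, 6], [3, 5], [4], [7]].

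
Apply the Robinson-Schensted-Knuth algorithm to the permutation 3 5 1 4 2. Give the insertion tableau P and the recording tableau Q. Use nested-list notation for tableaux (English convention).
P = [[1, 2], [3, 4], [5]], Q = [[1, 2], [3, 4], [5]]

Insert each entry of the permutation into P by Schensted row insertion, recording in Q the position of each new cell.

Insert 3: appended to row 1. P = [[3]].
Insert 5: appended to row 1. P = [[3, 5]].
Insert 1: 1 bumps 3 from row 1; 3 starts row 2. P = [[1, 5], [3]].
Insert 4: 4 bumps 5 from row 1; 5 appends to row 2. P = [[1, 4], [3, 5]].
Insert 2: 2 bumps 4 from row 1; 4 bumps 5 from row 2; 5 starts row 3. P = [[1, 2], [3, 4], [5]].

So P = [[1, 2], [3, 4], [5]], Q = [[1, 2], [3, 4], [5]].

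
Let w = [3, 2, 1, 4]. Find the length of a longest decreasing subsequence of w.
3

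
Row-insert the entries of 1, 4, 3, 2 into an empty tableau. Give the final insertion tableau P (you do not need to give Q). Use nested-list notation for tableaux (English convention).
P = [[1, 2], [3], [4]]

Insert 1: appended to row 1. P = [[1]].
Insert 4: appended to row 1. P = [[1, 4]].
Insert 3: 3 bumps 4 from row 1; 4 starts row 2. P = [[1, 3], [4]].
Insert 2: 2 bumps 3 from row 1; 3 bumps 4 from row 2; 4 starts row 3. P = [[1, 2], [3], [4]].

So P = [[1, 2], [3], [4]].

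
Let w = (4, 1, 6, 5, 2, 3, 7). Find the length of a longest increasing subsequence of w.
4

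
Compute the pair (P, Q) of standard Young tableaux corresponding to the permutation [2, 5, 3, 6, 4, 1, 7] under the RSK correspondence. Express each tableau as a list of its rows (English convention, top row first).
Insert each entry of the permutation into P by Schensted row insertion, recording in Q the position of each new cell.

Insert 2: appended to row 1. P = [[2]].
Insert 5: appended to row 1. P = [[2, 5]].
Insert 3: 3 bumps 5 from row 1; 5 starts row 2. P = [[2, 3], [5]].
Insert 6: appended to row 1. P = [[2, 3, 6], [5]].
Insert 4: 4 bumps 6 from row 1; 6 appends to row 2. P = [[2, 3, 4], [5, 6]].
Insert 1: 1 bumps 2 from row 1; 2 bumps 5 from row 2; 5 starts row 3. P = [[1, 3, 4], [2, 6], [5]].
Insert 7: appended to row 1. P = [[1, 3, 4, 7], [2, 6], [5]].

So P = [[1, 3, 4, 7], [2, 6], [5]], Q = [[1, 2, 4, 7], [3, 5], [6]].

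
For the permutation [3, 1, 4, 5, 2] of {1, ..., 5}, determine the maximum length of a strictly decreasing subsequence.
2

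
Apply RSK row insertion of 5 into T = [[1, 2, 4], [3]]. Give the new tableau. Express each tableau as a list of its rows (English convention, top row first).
[[1, 2, 4, 5], [3]]

5 is larger than every entry of row 1, so it is appended to row 1. The new tableau is [[1, 2, 4, 5], [3]].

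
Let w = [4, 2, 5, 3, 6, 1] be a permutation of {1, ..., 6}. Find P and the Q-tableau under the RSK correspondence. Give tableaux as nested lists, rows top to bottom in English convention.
P = [[1, 3, 6], [2, 5], [4]], Q = [[1, 3, 5], [2, 4], [6]]

Insert each entry of the permutation into P by Schensted row insertion, recording in Q the position of each new cell.

Insert 4: appended to row 1. P = [[4]].
Insert 2: 2 bumps 4 from row 1; 4 starts row 2. P = [[2], [4]].
Insert 5: appended to row 1. P = [[2, 5], [4]].
Insert 3: 3 bumps 5 from row 1; 5 appends to row 2. P = [[2, 3], [4, 5]].
Insert 6: appended to row 1. P = [[2, 3, 6], [4, 5]].
Insert 1: 1 bumps 2 from row 1; 2 bumps 4 from row 2; 4 starts row 3. P = [[1, 3, 6], [2, 5], [4]].

So P = [[1, 3, 6], [2, 5], [4]], Q = [[1, 3, 5], [2, 4], [6]].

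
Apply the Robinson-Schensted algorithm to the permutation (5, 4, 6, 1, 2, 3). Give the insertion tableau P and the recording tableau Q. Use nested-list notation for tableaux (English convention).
Insert each entry of the permutation into P by Schensted row insertion, recording in Q the position of each new cell.

Insert 5: appended to row 1. P = [[5]], Q = [[1]].
Insert 4: 4 bumps 5 from row 1; 5 starts row 2. P = [[4], [5]], Q = [[1], [2]].
Insert 6: appended to row 1. P = [[4, 6], [5]], Q = [[1, 3], [2]].
Insert 1: 1 bumps 4 from row 1; 4 bumps 5 from row 2; 5 starts row 3. P = [[1, 6], [4], [5]], Q = [[1, 3], [2], [4]].
Insert 2: 2 bumps 6 from row 1; 6 appends to row 2. P = [[1, 2], [4, 6], [5]], Q = [[1, 3], [2, 5], [4]].
Insert 3: appended to row 1. P = [[1, 2, 3], [4, 6], [5]], Q = [[1, 3, 6], [2, 5], [4]].

So P = [[1, 2, 3], [4, 6], [5]], Q = [[1, 3, 6], [2, 5], [4]].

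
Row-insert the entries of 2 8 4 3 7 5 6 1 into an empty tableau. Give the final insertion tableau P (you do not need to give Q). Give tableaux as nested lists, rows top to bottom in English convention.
P = [[1, 3, 5, 6], [2, 7], [4], [8]]

After inserting 2: P = [[2]].
After inserting 8: P = [[2, 8]].
After inserting 4: P = [[2, 4], [8]].
After inserting 3: P = [[2, 3], [4], [8]].
After inserting 7: P = [[2, 3, 7], [4], [8]].
After inserting 5: P = [[2, 3, 5], [4, 7], [8]].
After inserting 6: P = [[2, 3, 5, 6], [4, 7], [8]].
After inserting 1: P = [[1, 3, 5, 6], [2, 7], [4], [8]].

So P = [[1, 3, 5, 6], [2, 7], [4], [8]].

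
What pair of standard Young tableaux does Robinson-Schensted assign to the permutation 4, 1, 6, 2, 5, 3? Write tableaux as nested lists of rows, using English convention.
Insert each entry of the permutation into P by Schensted row insertion, recording in Q the position of each new cell.

Insert 4: appended to row 1. P = [[4]], Q = [[1]].
Insert 1: 1 bumps 4 from row 1; 4 starts row 2. P = [[1], [4]], Q = [[1], [2]].
Insert 6: appended to row 1. P = [[1, 6], [4]], Q = [[1, 3], [2]].
Insert 2: 2 bumps 6 from row 1; 6 appends to row 2. P = [[1, 2], [4, 6]], Q = [[1, 3], [2, 4]].
Insert 5: appended to row 1. P = [[1, 2, 5], [4, 6]], Q = [[1, 3, 5], [2, 4]].
Insert 3: 3 bumps 5 from row 1; 5 bumps 6 from row 2; 6 starts row 3. P = [[1, 2, 3], [4, 5], [6]], Q = [[1, 3, 5], [2, 4], [6]].

So P = [[1, 2, 3], [4, 5], [6]], Q = [[1, 3, 5], [2, 4], [6]].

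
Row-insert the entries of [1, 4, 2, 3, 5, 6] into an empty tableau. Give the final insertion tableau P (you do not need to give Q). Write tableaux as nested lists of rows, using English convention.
After inserting 1: P = [[1]].
After inserting 4: P = [[1, 4]].
After inserting 2: P = [[1, 2], [4]].
After inserting 3: P = [[1, 2, 3], [4]].
After inserting 5: P = [[1, 2, 3, 5], [4]].
After inserting 6: P = [[1, 2, 3, 5, 6], [4]].

So P = [[1, 2, 3, 5, 6], [4]].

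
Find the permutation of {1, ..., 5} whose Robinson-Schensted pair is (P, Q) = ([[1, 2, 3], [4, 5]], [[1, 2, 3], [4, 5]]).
Reverse the RSK construction: for i from n down to 1, find the cell of Q containing i, remove the entry at that cell from P, and reverse-bump it up through P; the value ejected from row 1 is w(i).

Step i=5: Q has 5 at row 2, column 2; remove 5 from row 2 of P and reverse-bump: 5 enters row 1 and ejects 3. So w(5) = 3. P is now [[1, 2, 5], [4]].
Step i=4: Q has 4 at row 2, column 1; remove 4 from row 2 of P and reverse-bump: 4 enters row 1 and ejects 2. So w(4) = 2. P is now [[1, 4, 5]].
Step i=3: Q has 3 at row 1, column 3; remove that cell from P, ejecting 5. So w(3) = 5. P is now [[1, 4]].
Step i=2: Q has 2 at row 1, column 2; remove that cell from P, ejecting 4. So w(2) = 4. P is now [[1]].
Step i=1: Q has 1 at row 1, column 1; remove that cell from P, ejecting 1. So w(1) = 1. P is now [].

So w = 1 4 5 2 3.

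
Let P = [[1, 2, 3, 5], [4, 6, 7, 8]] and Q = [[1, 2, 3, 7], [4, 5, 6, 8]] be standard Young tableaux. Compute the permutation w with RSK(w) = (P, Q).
Reverse the RSK construction: for i from n down to 1, find the cell of Q containing i, remove the entry at that cell from P, and reverse-bump it up through P; the value ejected from row 1 is w(i).

Step i=8: Q has 8 at row 2, column 4; remove 8 from row 2 of P and reverse-bump: 8 enters row 1 and ejects 5. So w(8) = 5. P is now [[1, 2, 3, 8], [4, 6, 7]].
Step i=7: Q has 7 at row 1, column 4; remove that cell from P, ejecting 8. So w(7) = 8. P is now [[1, 2, 3], [4, 6, 7]].
Step i=6: Q has 6 at row 2, column 3; remove 7 from row 2 of P and reverse-bump: 7 enters row 1 and ejects 3. So w(6) = 3. P is now [[1, 2, 7], [4, 6]].
Step i=5: Q has 5 at row 2, column 2; remove 6 from row 2 of P and reverse-bump: 6 enters row 1 and ejects 2. So w(5) = 2. P is now [[1, 6, 7], [4]].
Step i=4: Q has 4 at row 2, column 1; remove 4 from row 2 of P and reverse-bump: 4 enters row 1 and ejects 1. So w(4) = 1. P is now [[4, 6, 7]].
Step i=3: Q has 3 at row 1, column 3; remove that cell from P, ejecting 7. So w(3) = 7. P is now [[4, 6]].
Step i=2: Q has 2 at row 1, column 2; remove that cell from P, ejecting 6. So w(2) = 6. P is now [[4]].
Step i=1: Q has 1 at row 1, column 1; remove that cell from P, ejecting 4. So w(1) = 4. P is now [].

So w = 4 6 7 1 2 3 8 5.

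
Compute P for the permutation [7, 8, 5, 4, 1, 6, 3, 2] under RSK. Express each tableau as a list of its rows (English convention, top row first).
P = [[1, 2], [3, 6], [4, 8], [5], [7]]

Insert 7: appended to row 1. P = [[7]].
Insert 8: appended to row 1. P = [[7, 8]].
Insert 5: 5 bumps 7 from row 1; 7 starts row 2. P = [[5, 8], [7]].
Insert 4: 4 bumps 5 from row 1; 5 bumps 7 from row 2; 7 starts row 3. P = [[4, 8], [5], [7]].
Insert 1: 1 bumps 4 from row 1; 4 bumps 5 from row 2; 5 bumps 7 from row 3; 7 starts row 4. P = [[1, 8], [4], [5], [7]].
Insert 6: 6 bumps 8 from row 1; 8 appends to row 2. P = [[1, 6], [4, 8], [5], [7]].
Insert 3: 3 bumps 6 from row 1; 6 bumps 8 from row 2; 8 appends to row 3. P = [[1, 3], [4, 6], [5, 8], [7]].
Insert 2: 2 bumps 3 from row 1; 3 bumps 4 from row 2; 4 bumps 5 from row 3; 5 bumps 7 from row 4; 7 starts row 5. P = [[1, 2], [3, 6], [4, 8], [5], [7]].

So P = [[1, 2], [3, 6], [4, 8], [5], [7]].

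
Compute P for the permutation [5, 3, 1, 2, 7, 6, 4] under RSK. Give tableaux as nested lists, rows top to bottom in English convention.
P = [[1, 2, 4], [3, 6], [5, 7]]

After inserting 5: P = [[5]].
After inserting 3: P = [[3], [5]].
After inserting 1: P = [[1], [3], [5]].
After inserting 2: P = [[1, 2], [3], [5]].
After inserting 7: P = [[1, 2, 7], [3], [5]].
After inserting 6: P = [[1, 2, 6], [3, 7], [5]].
After inserting 4: P = [[1, 2, 4], [3, 6], [5, 7]].

So P = [[1, 2, 4], [3, 6], [5, 7]].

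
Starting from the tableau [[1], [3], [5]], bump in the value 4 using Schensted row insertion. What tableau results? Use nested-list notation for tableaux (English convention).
[[1, 4], [3], [5]]

4 is larger than every entry of row 1, so it is appended to row 1. The new tableau is [[1, 4], [3], [5]].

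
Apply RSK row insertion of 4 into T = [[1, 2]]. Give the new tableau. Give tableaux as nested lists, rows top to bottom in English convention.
4 is larger than every entry of row 1, so it is appended to row 1. The new tableau is [[1, 2, 4]].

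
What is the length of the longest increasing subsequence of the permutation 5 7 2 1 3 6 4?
3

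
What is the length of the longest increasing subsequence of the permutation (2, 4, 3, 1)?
2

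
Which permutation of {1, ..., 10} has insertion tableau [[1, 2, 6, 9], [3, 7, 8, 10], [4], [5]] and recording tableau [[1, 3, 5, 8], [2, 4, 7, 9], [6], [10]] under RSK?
Reverse the RSK construction: for i from n down to 1, find the cell of Q containing i, remove the entry at that cell from P, and reverse-bump it up through P; the value ejected from row 1 is w(i).

Step i=10: Q has 10 at row 4, column 1; remove 5 from row 4 of P and reverse-bump: 5 enters row 3 and ejects 4; 4 enters row 2 and ejects 3; 3 enters row 1 and ejects 2. So w(10) = 2. P is now [[1, 3, 6, 9], [4, 7, 8, 10], [5]].
Step i=9: Q has 9 at row 2, column 4; remove 10 from row 2 of P and reverse-bump: 10 enters row 1 and ejects 9. So w(9) = 9. P is now [[1, 3, 6, 10], [4, 7, 8], [5]].
Step i=8: Q has 8 at row 1, column 4; remove that cell from P, ejecting 10. So w(8) = 10. P is now [[1, 3, 6], [4, 7, 8], [5]].
Step i=7: Q has 7 at row 2, column 3; remove 8 from row 2 of P and reverse-bump: 8 enters row 1 and ejects 6. So w(7) = 6. P is now [[1, 3, 8], [4, 7], [5]].
Step i=6: Q has 6 at row 3, column 1; remove 5 from row 3 of P and reverse-bump: 5 enters row 2 and ejects 4; 4 enters row 1 and ejects 3. So w(6) = 3. P is now [[1, 4, 8], [5, 7]].
Step i=5: Q has 5 at row 1, column 3; remove that cell from P, ejecting 8. So w(5) = 8. P is now [[1, 4], [5, 7]].
Step i=4: Q has 4 at row 2, column 2; remove 7 from row 2 of P and reverse-bump: 7 enters row 1 and ejects 4. So w(4) = 4. P is now [[1, 7], [5]].
Step i=3: Q has 3 at row 1, column 2; remove that cell from P, ejecting 7. So w(3) = 7. P is now [[1], [5]].
Step i=2: Q has 2 at row 2, column 1; remove 5 from row 2 of P and reverse-bump: 5 enters row 1 and ejects 1. So w(2) = 1. P is now [[5]].
Step i=1: Q has 1 at row 1, column 1; remove that cell from P, ejecting 5. So w(1) = 5. P is now [].

So w = 5 1 7 4 8 3 6 10 9 2.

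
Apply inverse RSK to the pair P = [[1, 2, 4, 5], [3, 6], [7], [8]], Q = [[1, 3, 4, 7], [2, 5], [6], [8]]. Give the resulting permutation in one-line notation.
Reverse the RSK construction: for i from n down to 1, find the cell of Q containing i, remove the entry at that cell from P, and reverse-bump it up through P; the value ejected from row 1 is w(i).

Step i=8: Q has 8 at row 4, column 1; remove 8 from row 4 of P and reverse-bump: 8 enters row 3 and ejects 7; 7 enters row 2 and ejects 6; 6 enters row 1 and ejects 5. So w(8) = 5. P is now [[1, 2, 4, 6], [3, 7], [8]].
Step i=7: Q has 7 at row 1, column 4; remove that cell from P, ejecting 6. So w(7) = 6. P is now [[1, 2, 4], [3, 7], [8]].
Step i=6: Q has 6 at row 3, column 1; remove 8 from row 3 of P and reverse-bump: 8 enters row 2 and ejects 7; 7 enters row 1 and ejects 4. So w(6) = 4. P is now [[1, 2, 7], [3, 8]].
Step i=5: Q has 5 at row 2, column 2; remove 8 from row 2 of P and reverse-bump: 8 enters row 1 and ejects 7. So w(5) = 7. P is now [[1, 2, 8], [3]].
Step i=4: Q has 4 at row 1, column 3; remove that cell from P, ejecting 8. So w(4) = 8. P is now [[1, 2], [3]].
Step i=3: Q has 3 at row 1, column 2; remove that cell from P, ejecting 2. So w(3) = 2. P is now [[1], [3]].
Step i=2: Q has 2 at row 2, column 1; remove 3 from row 2 of P and reverse-bump: 3 enters row 1 and ejects 1. So w(2) = 1. P is now [[3]].
Step i=1: Q has 1 at row 1, column 1; remove that cell from P, ejecting 3. So w(1) = 3. P is now [].

So w = 3 1 2 8 7 4 6 5.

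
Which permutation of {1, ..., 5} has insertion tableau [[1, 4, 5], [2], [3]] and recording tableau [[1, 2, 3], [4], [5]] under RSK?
Reverse the RSK construction: for i from n down to 1, find the cell of Q containing i, remove the entry at that cell from P, and reverse-bump it up through P; the value ejected from row 1 is w(i).

Step i=5: Q has 5 at row 3, column 1; remove 3 from row 3 of P and reverse-bump: 3 enters row 2 and ejects 2; 2 enters row 1 and ejects 1. So w(5) = 1. P is now [[2, 4, 5], [3]].
Step i=4: Q has 4 at row 2, column 1; remove 3 from row 2 of P and reverse-bump: 3 enters row 1 and ejects 2. So w(4) = 2. P is now [[3, 4, 5]].
Step i=3: Q has 3 at row 1, column 3; remove that cell from P, ejecting 5. So w(3) = 5. P is now [[3, 4]].
Step i=2: Q has 2 at row 1, column 2; remove that cell from P, ejecting 4. So w(2) = 4. P is now [[3]].
Step i=1: Q has 1 at row 1, column 1; remove that cell from P, ejecting 3. So w(1) = 3. P is now [].

So w = 3 4 5 2 1.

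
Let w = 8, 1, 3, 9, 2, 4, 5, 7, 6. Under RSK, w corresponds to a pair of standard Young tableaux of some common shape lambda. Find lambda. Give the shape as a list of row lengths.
Row-insert each entry into an empty tableau.

After inserting 8: P = [[8]].
After inserting 1: P = [[1], [8]].
After inserting 3: P = [[1, 3], [8]].
After inserting 9: P = [[1, 3, 9], [8]].
After inserting 2: P = [[1, 2, 9], [3], [8]].
After inserting 4: P = [[1, 2, 4], [3, 9], [8]].
After inserting 5: P = [[1, 2, 4, 5], [3, 9], [8]].
After inserting 7: P = [[1, 2, 4, 5, 7], [3, 9], [8]].
After inserting 6: P = [[1, 2, 4, 5, 6], [3, 7], [8, 9]].

The final insertion tableau P = [[1, 2, 4, 5, 6], [3, 7], [8, 9]] has shape [5, 2, 2].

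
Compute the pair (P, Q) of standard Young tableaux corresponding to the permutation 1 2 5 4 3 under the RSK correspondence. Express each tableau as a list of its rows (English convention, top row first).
Insert each entry of the permutation into P by Schensted row insertion, recording in Q the position of each new cell.

After inserting 1: P = [[1]].
After inserting 2: P = [[1, 2]].
After inserting 5: P = [[1, 2, 5]].
After inserting 4: P = [[1, 2, 4], [5]].
After inserting 3: P = [[1, 2, 3], [4], [5]].

So P = [[1, 2, 3], [4], [5]], Q = [[1, 2, 3], [4], [5]].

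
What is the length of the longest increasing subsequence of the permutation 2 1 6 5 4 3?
2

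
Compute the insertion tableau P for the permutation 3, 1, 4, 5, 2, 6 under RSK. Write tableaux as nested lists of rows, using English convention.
P = [[1, 2, 5, 6], [3, 4]]

After inserting 3: P = [[3]].
After inserting 1: P = [[1], [3]].
After inserting 4: P = [[1, 4], [3]].
After inserting 5: P = [[1, 4, 5], [3]].
After inserting 2: P = [[1, 2, 5], [3, 4]].
After inserting 6: P = [[1, 2, 5, 6], [3, 4]].

So P = [[1, 2, 5, 6], [3, 4]].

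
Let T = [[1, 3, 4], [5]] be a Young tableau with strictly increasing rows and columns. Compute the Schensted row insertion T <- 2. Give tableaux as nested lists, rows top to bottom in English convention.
[[1, 2, 4], [3], [5]]

In row 1, 2 replaces 3 (the leftmost entry greater than 2); 3 is bumped to row 2. In row 2, 3 replaces 5 (the leftmost entry greater than 3); 5 is bumped to row 3. 5 starts a new row 3. The new tableau is [[1, 2, 4], [3], [5]].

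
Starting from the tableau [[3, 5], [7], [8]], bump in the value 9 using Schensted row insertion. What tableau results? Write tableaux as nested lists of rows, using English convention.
[[3, 5, 9], [7], [8]]

9 is larger than every entry of row 1, so it is appended to row 1. The new tableau is [[3, 5, 9], [7], [8]].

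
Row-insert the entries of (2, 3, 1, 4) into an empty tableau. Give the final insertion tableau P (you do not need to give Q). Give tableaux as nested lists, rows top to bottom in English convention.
P = [[1, 3, 4], [2]]

Insert 2: appended to row 1. P = [[2]].
Insert 3: appended to row 1. P = [[2, 3]].
Insert 1: 1 bumps 2 from row 1; 2 starts row 2. P = [[1, 3], [2]].
Insert 4: appended to row 1. P = [[1, 3, 4], [2]].

So P = [[1, 3, 4], [2]].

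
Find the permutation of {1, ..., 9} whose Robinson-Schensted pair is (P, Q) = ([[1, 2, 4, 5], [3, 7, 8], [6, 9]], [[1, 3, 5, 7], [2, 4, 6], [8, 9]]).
6 1 7 3 9 4 8 2 5

Reverse the RSK construction: for i from n down to 1, find the cell of Q containing i, remove the entry at that cell from P, and reverse-bump it up through P; the value ejected from row 1 is w(i).

Step i=9: Q has 9 at row 3, column 2; remove 9 from row 3 of P and reverse-bump: 9 enters row 2 and ejects 8; 8 enters row 1 and ejects 5. So w(9) = 5. P is now [[1, 2, 4, 8], [3, 7, 9], [6]].
Step i=8: Q has 8 at row 3, column 1; remove 6 from row 3 of P and reverse-bump: 6 enters row 2 and ejects 3; 3 enters row 1 and ejects 2. So w(8) = 2. P is now [[1, 3, 4, 8], [6, 7, 9]].
Step i=7: Q has 7 at row 1, column 4; remove that cell from P, ejecting 8. So w(7) = 8. P is now [[1, 3, 4], [6, 7, 9]].
Step i=6: Q has 6 at row 2, column 3; remove 9 from row 2 of P and reverse-bump: 9 enters row 1 and ejects 4. So w(6) = 4. P is now [[1, 3, 9], [6, 7]].
Step i=5: Q has 5 at row 1, column 3; remove that cell from P, ejecting 9. So w(5) = 9. P is now [[1, 3], [6, 7]].
Step i=4: Q has 4 at row 2, column 2; remove 7 from row 2 of P and reverse-bump: 7 enters row 1 and ejects 3. So w(4) = 3. P is now [[1, 7], [6]].
Step i=3: Q has 3 at row 1, column 2; remove that cell from P, ejecting 7. So w(3) = 7. P is now [[1], [6]].
Step i=2: Q has 2 at row 2, column 1; remove 6 from row 2 of P and reverse-bump: 6 enters row 1 and ejects 1. So w(2) = 1. P is now [[6]].
Step i=1: Q has 1 at row 1, column 1; remove that cell from P, ejecting 6. So w(1) = 6. P is now [].

So w = 6 1 7 3 9 4 8 2 5.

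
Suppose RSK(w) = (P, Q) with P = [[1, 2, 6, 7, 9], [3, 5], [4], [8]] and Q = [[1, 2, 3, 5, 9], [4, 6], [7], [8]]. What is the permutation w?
4 5 6 1 8 7 3 2 9

Reverse the RSK construction: for i from n down to 1, find the cell of Q containing i, remove the entry at that cell from P, and reverse-bump it up through P; the value ejected from row 1 is w(i).

Step i=9: Q has 9 at row 1, column 5; remove that cell from P, ejecting 9. So w(9) = 9. P is now [[1, 2, 6, 7], [3, 5], [4], [8]].
Step i=8: Q has 8 at row 4, column 1; remove 8 from row 4 of P and reverse-bump: 8 enters row 3 and ejects 4; 4 enters row 2 and ejects 3; 3 enters row 1 and ejects 2. So w(8) = 2. P is now [[1, 3, 6, 7], [4, 5], [8]].
Step i=7: Q has 7 at row 3, column 1; remove 8 from row 3 of P and reverse-bump: 8 enters row 2 and ejects 5; 5 enters row 1 and ejects 3. So w(7) = 3. P is now [[1, 5, 6, 7], [4, 8]].
Step i=6: Q has 6 at row 2, column 2; remove 8 from row 2 of P and reverse-bump: 8 enters row 1 and ejects 7. So w(6) = 7. P is now [[1, 5, 6, 8], [4]].
Step i=5: Q has 5 at row 1, column 4; remove that cell from P, ejecting 8. So w(5) = 8. P is now [[1, 5, 6], [4]].
Step i=4: Q has 4 at row 2, column 1; remove 4 from row 2 of P and reverse-bump: 4 enters row 1 and ejects 1. So w(4) = 1. P is now [[4, 5, 6]].
Step i=3: Q has 3 at row 1, column 3; remove that cell from P, ejecting 6. So w(3) = 6. P is now [[4, 5]].
Step i=2: Q has 2 at row 1, column 2; remove that cell from P, ejecting 5. So w(2) = 5. P is now [[4]].
Step i=1: Q has 1 at row 1, column 1; remove that cell from P, ejecting 4. So w(1) = 4. P is now [].

So w = 4 5 6 1 8 7 3 2 9.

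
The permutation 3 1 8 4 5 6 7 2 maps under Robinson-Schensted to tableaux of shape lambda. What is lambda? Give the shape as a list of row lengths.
[5, 2, 1]

Row-insert each entry into an empty tableau.

After inserting 3: P = [[3]].
After inserting 1: P = [[1], [3]].
After inserting 8: P = [[1, 8], [3]].
After inserting 4: P = [[1, 4], [3, 8]].
After inserting 5: P = [[1, 4, 5], [3, 8]].
After inserting 6: P = [[1, 4, 5, 6], [3, 8]].
After inserting 7: P = [[1, 4, 5, 6, 7], [3, 8]].
After inserting 2: P = [[1, 2, 5, 6, 7], [3, 4], [8]].

The final insertion tableau P = [[1, 2, 5, 6, 7], [3, 4], [8]] has shape [5, 2, 1].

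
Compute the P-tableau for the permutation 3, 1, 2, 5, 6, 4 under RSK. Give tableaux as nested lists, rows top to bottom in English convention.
Insert 3: appended to row 1. P = [[3]].
Insert 1: 1 bumps 3 from row 1; 3 starts row 2. P = [[1], [3]].
Insert 2: appended to row 1. P = [[1, 2], [3]].
Insert 5: appended to row 1. P = [[1, 2, 5], [3]].
Insert 6: appended to row 1. P = [[1, 2, 5, 6], [3]].
Insert 4: 4 bumps 5 from row 1; 5 appends to row 2. P = [[1, 2, 4, 6], [3, 5]].

So P = [[1, 2, 4, 6], [3, 5]].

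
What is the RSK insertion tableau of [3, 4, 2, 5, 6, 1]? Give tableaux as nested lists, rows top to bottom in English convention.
P = [[1, 4, 5, 6], [2], [3]]

After inserting 3: P = [[3]].
After inserting 4: P = [[3, 4]].
After inserting 2: P = [[2, 4], [3]].
After inserting 5: P = [[2, 4, 5], [3]].
After inserting 6: P = [[2, 4, 5, 6], [3]].
After inserting 1: P = [[1, 4, 5, 6], [2], [3]].

So P = [[1, 4, 5, 6], [2], [3]].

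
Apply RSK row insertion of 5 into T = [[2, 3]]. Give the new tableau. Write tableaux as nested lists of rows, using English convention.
[[2, 3, 5]]

5 is larger than every entry of row 1, so it is appended to row 1. The new tableau is [[2, 3, 5]].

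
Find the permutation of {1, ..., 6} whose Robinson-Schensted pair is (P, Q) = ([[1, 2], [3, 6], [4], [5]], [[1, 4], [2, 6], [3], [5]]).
Reverse the RSK construction: for i from n down to 1, find the cell of Q containing i, remove the entry at that cell from P, and reverse-bump it up through P; the value ejected from row 1 is w(i).

Step i=6: Q has 6 at row 2, column 2; remove 6 from row 2 of P and reverse-bump: 6 enters row 1 and ejects 2. So w(6) = 2. P is now [[1, 6], [3], [4], [5]].
Step i=5: Q has 5 at row 4, column 1; remove 5 from row 4 of P and reverse-bump: 5 enters row 3 and ejects 4; 4 enters row 2 and ejects 3; 3 enters row 1 and ejects 1. So w(5) = 1. P is now [[3, 6], [4], [5]].
Step i=4: Q has 4 at row 1, column 2; remove that cell from P, ejecting 6. So w(4) = 6. P is now [[3], [4], [5]].
Step i=3: Q has 3 at row 3, column 1; remove 5 from row 3 of P and reverse-bump: 5 enters row 2 and ejects 4; 4 enters row 1 and ejects 3. So w(3) = 3. P is now [[4], [5]].
Step i=2: Q has 2 at row 2, column 1; remove 5 from row 2 of P and reverse-bump: 5 enters row 1 and ejects 4. So w(2) = 4. P is now [[5]].
Step i=1: Q has 1 at row 1, column 1; remove that cell from P, ejecting 5. So w(1) = 5. P is now [].

So w = 5 4 3 6 1 2.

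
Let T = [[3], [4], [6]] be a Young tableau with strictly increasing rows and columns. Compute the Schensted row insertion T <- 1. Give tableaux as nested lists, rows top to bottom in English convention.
[[1], [3], [4], [6]]

In row 1, 1 replaces 3 (the leftmost entry greater than 1); 3 is bumped to row 2. In row 2, 3 replaces 4 (the leftmost entry greater than 3); 4 is bumped to row 3. In row 3, 4 replaces 6 (the leftmost entry greater than 4); 6 is bumped to row 4. 6 starts a new row 4. The new tableau is [[1], [3], [4], [6]].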